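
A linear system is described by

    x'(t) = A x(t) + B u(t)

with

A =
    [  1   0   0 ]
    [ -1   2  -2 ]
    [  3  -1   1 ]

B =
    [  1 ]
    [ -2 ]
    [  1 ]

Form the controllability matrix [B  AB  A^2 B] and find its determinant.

50

AB = [[1], [-7], [6]]
A^2B = [[1], [-27], [16]]
Controllability matrix C = [B  AB  A^2B] = [[1, 1, 1], [-2, -7, -27], [1, 6, 16]]
Expanding along the first row, det(C) = 1·((-7)·16 - (-27)·6) - 1·((-2)·16 - (-27)·1) + 1·((-2)·6 - (-7)·1) = 1·50 - 1·(-5) + 1·(-5) = 50
Since det(C) ≠ 0, rank(C) = 3 and the system is completely controllable.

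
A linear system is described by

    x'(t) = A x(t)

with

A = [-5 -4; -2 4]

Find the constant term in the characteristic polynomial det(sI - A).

-28

For a 2×2 matrix, det(sI - A) = s^2 - (tr A)s + det A.
tr A = -1, det A = -28.
So p(s) = s^2 + s - 28.
The constant term is -28.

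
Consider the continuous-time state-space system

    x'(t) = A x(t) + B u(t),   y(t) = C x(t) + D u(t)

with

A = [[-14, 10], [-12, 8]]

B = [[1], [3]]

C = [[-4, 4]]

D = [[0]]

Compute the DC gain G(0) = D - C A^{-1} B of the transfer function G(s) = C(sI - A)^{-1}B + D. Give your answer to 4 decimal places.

G(0) = C(-A)^{-1}B + D = -C A^{-1} B + D.
det A = 8, so A^{-1} = (1/8)·adj(A) = [[1, -5/4], [3/2, -7/4]]
A^{-1} B = [-11/4, -15/4]^T
C A^{-1} B = -4
G(0) = D - C A^{-1} B = 0 - (-4) = 4

4.0000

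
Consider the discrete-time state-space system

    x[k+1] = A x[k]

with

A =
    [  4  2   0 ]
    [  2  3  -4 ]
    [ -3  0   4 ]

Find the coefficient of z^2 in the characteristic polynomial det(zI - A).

-11

Expand det(zI - A) for the 3×3 matrix.
p(z) = z^3 - 11z^2 + 36z - 56.
(Check: constant term = det(-A) = (-1)^3 det A = -56; coefficient of z^2 = -tr A = -11.)
The coefficient of z^2 is -11.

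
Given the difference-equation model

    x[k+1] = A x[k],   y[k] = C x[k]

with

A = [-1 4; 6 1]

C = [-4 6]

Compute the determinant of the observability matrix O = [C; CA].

CA = [[40, -10]]
Observability matrix O = [C; CA] = [[-4, 6], [40, -10]]
det(O) = (-4)·(-10) - 6·40 = 40 - 240 = -200
Since det(O) ≠ 0, rank(O) = 2 and the system is completely observable.

-200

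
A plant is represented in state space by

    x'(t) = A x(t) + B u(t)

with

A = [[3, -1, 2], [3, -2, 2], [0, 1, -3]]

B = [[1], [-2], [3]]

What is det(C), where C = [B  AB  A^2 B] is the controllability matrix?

984

AB = [[11], [13], [-11]]
A^2B = [[-2], [-15], [46]]
Controllability matrix C = [B  AB  A^2B] = [[1, 11, -2], [-2, 13, -15], [3, -11, 46]]
Expanding along the first row, det(C) = 1·(13·46 - (-15)·(-11)) - 11·((-2)·46 - (-15)·3) + (-2)·((-2)·(-11) - 13·3) = 1·433 - 11·(-47) + (-2)·(-17) = 984
Since det(C) ≠ 0, rank(C) = 3 and the system is completely controllable.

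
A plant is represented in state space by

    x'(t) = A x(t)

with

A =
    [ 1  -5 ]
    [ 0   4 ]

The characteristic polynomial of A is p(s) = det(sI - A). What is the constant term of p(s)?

For a 2×2 matrix, det(sI - A) = s^2 - (tr A)s + det A.
tr A = 5, det A = 4.
So p(s) = s^2 - 5s + 4.
The constant term is 4.

4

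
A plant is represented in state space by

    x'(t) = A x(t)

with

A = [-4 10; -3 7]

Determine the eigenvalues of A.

det(sI - A) = s^2 - (tr A)s + det A, with tr A = (-4) + 7 = 3 and det A = (-4)·7 - 10·(-3) = -28 - (-30) = 2.
So p(s) = det(sI - A) = s^2 - 3s + 2.
Factor s^2 - 3s + 2: two numbers with sum 3 and product 2 are 2 and 1, so s^2 - 3s + 2 = (s - 2)(s - 1).
Hence p(s) = (s - 2) (s - 1), with roots 1, 2.
At least one eigenvalue has non-negative real part, so the system is not asymptotically stable.

1, 2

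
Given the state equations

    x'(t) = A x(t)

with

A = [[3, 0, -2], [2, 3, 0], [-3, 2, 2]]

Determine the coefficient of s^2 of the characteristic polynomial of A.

Expand det(sI - A) for the 3×3 matrix.
p(s) = s^3 - 8s^2 + 15s + 8.
(Check: constant term = det(-A) = (-1)^3 det A = 8; coefficient of s^2 = -tr A = -8.)
The coefficient of s^2 is -8.

-8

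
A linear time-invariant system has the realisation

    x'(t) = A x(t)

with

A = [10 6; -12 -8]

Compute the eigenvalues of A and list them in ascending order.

-2, 4

det(sI - A) = s^2 - (tr A)s + det A, with tr A = 10 + (-8) = 2 and det A = 10·(-8) - 6·(-12) = -80 - (-72) = -8.
So p(s) = det(sI - A) = s^2 - 2s - 8.
Factor s^2 - 2s - 8: two numbers with sum 2 and product -8 are 4 and -2, so s^2 - 2s - 8 = (s - 4)(s + 2).
Hence p(s) = (s - 4) (s + 2), with roots -2, 4.
At least one eigenvalue has non-negative real part, so the system is not asymptotically stable.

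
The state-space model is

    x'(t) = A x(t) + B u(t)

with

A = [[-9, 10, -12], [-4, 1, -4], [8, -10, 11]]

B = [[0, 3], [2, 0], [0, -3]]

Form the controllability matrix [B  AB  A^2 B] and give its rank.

AB = [[20, 9], [2, 0], [-20, -9]]
A^2B = [[80, 27], [2, 0], [-80, -27]]
Controllability matrix C = [B  AB  A^2B] = [[0, 3, 20, 9, 80, 27], [2, 0, 2, 0, 2, 0], [0, -3, -20, -9, -80, -27]]
The rows r1, r2, r3 of C are linearly dependent: r1 + r3 = 0 (check each entry), so rank(C) ≤ 2.
The 2×2 minor from rows 1, 2, columns 1, 2 is 0·0 - 3·2 = 0 - 6 = -6 ≠ 0, so rank(C) = 2.
rank(C) = 2 < n = 3, so the pair (A, B) is not completely controllable.

2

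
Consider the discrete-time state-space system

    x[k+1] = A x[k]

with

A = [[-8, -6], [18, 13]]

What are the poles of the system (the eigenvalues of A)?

det(zI - A) = z^2 - (tr A)z + det A, with tr A = (-8) + 13 = 5 and det A = (-8)·13 - (-6)·18 = -104 - (-108) = 4.
So p(z) = det(zI - A) = z^2 - 5z + 4.
Factor z^2 - 5z + 4: two numbers with sum 5 and product 4 are 4 and 1, so z^2 - 5z + 4 = (z - 4)(z - 1).
Hence p(z) = (z - 4) (z - 1), with roots 1, 4.

1, 4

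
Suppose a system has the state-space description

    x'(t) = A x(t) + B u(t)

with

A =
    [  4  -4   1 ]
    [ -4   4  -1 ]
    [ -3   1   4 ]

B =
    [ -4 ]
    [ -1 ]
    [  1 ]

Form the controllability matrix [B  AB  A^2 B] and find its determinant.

AB = [[-11], [11], [15]]
A^2B = [[-73], [73], [104]]
Controllability matrix C = [B  AB  A^2B] = [[-4, -11, -73], [-1, 11, 73], [1, 15, 104]]
Expanding along the first row, det(C) = (-4)·(11·104 - 73·15) - (-11)·((-1)·104 - 73·1) + (-73)·((-1)·15 - 11·1) = (-4)·49 - (-11)·(-177) + (-73)·(-26) = -245
Since det(C) ≠ 0, rank(C) = 3 and the system is completely controllable.

-245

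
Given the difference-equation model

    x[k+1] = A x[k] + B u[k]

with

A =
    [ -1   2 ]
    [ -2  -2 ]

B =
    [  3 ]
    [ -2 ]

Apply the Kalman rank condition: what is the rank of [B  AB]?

2

AB = [[-7], [-2]]
Controllability matrix C = [B  AB] = [[3, -7], [-2, -2]]
det(C) = 3·(-2) - (-7)·(-2) = -6 - 14 = -20 ≠ 0, so rank(C) = 2.
rank(C) = 2 = n, so the pair (A, B) is completely controllable.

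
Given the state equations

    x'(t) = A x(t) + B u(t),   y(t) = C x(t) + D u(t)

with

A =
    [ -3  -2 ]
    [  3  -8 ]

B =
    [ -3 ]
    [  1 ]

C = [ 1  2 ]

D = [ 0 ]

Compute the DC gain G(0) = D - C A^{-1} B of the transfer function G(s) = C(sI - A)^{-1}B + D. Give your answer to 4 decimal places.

-1.2667

G(0) = C(-A)^{-1}B + D = -C A^{-1} B + D.
det A = 30, so A^{-1} = (1/30)·adj(A) = [[-4/15, 1/15], [-1/10, -1/10]]
A^{-1} B = [13/15, 1/5]^T
C A^{-1} B = 19/15
G(0) = D - C A^{-1} B = 0 - (19/15) = -19/15 ≈ -1.2667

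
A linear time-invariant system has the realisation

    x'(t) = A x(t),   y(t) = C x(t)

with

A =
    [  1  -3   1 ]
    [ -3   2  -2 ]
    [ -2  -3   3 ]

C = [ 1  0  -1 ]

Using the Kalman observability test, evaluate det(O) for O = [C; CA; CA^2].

CA = [[3, 0, -2]]
CA^2 = [[7, -3, -3]]
Observability matrix O = [C; CA; CA^2] = [[1, 0, -1], [3, 0, -2], [7, -3, -3]]
Expanding along the first row, det(O) = 1·(0·(-3) - (-2)·(-3)) - 0·(3·(-3) - (-2)·7) + (-1)·(3·(-3) - 0·7) = 1·(-6) - 0·5 + (-1)·(-9) = 3
Since det(O) ≠ 0, rank(O) = 3 and the system is completely observable.

3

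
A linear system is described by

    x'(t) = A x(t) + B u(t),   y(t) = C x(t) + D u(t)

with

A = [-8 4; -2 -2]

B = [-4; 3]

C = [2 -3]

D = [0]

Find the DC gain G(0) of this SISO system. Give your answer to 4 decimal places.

-3.6667

G(0) = C(-A)^{-1}B + D = -C A^{-1} B + D.
det A = 24, so A^{-1} = (1/24)·adj(A) = [[-1/12, -1/6], [1/12, -1/3]]
A^{-1} B = [-1/6, -4/3]^T
C A^{-1} B = 11/3
G(0) = D - C A^{-1} B = 0 - (11/3) = -11/3 ≈ -3.6667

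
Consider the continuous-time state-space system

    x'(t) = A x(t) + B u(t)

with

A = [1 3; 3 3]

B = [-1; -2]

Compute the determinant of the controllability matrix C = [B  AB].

AB = [[-7], [-9]]
Controllability matrix C = [B  AB] = [[-1, -7], [-2, -9]]
det(C) = (-1)·(-9) - (-7)·(-2) = 9 - 14 = -5
Since det(C) ≠ 0, rank(C) = 2 and the system is completely controllable.

-5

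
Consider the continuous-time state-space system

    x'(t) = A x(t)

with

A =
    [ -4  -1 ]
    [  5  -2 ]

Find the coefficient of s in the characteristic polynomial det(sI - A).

For a 2×2 matrix, det(sI - A) = s^2 - (tr A)s + det A.
tr A = -6, det A = 13.
So p(s) = s^2 + 6s + 13.
The coefficient of s is 6.

6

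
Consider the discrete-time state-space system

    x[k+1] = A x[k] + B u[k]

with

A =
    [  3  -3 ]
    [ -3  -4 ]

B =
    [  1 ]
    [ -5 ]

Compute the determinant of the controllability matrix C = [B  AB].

AB = [[18], [17]]
Controllability matrix C = [B  AB] = [[1, 18], [-5, 17]]
det(C) = 1·17 - 18·(-5) = 17 - (-90) = 107
Since det(C) ≠ 0, rank(C) = 2 and the system is completely controllable.

107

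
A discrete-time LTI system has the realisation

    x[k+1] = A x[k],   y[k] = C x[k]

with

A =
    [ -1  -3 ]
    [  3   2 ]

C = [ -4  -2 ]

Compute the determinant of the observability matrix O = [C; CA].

-36

CA = [[-2, 8]]
Observability matrix O = [C; CA] = [[-4, -2], [-2, 8]]
det(O) = (-4)·8 - (-2)·(-2) = -32 - 4 = -36
Since det(O) ≠ 0, rank(O) = 2 and the system is completely observable.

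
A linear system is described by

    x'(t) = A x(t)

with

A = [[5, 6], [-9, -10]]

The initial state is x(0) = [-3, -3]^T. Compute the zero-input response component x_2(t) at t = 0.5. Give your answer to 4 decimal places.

6.6619

det(sI - A) = s^2 - (tr A)s + det A, with tr A = 5 + (-10) = -5 and det A = 5·(-10) - 6·(-9) = -50 - (-54) = 4.
So p(s) = det(sI - A) = s^2 + 5s + 4.
Factor s^2 + 5s + 4: two numbers with sum -5 and product 4 are -1 and -4, so s^2 + 5s + 4 = (s + 1)(s + 4).
Hence p(s) = (s + 1) (s + 4), with roots -4, -1.
The eigenvalues -4, -1 are distinct and real, so A is diagonalisable and x(t) = e^{At} x(0) = V diag(e^{λ_i t}) V^{-1} x(0), where the columns of V are the eigenvectors.
λ = -4: A - (-4)I = [[9, 6], [-9, -6]]. Row 1 gives 9·v1 + 6·v2 = 0, so take v_1 = [-2, 3]^T.
λ = -1: A - (-1)I = [[6, 6], [-9, -9]]. Row 1 gives 6·v1 + 6·v2 = 0, so take v_2 = [1, -1]^T.
V = [v_1 v_2] = [[-2, 1], [3, -1]] has det V = -1, so V^{-1} = adj(V)/det V = [[1, 1], [3, 2]].
Modal coordinates z(0) = V^{-1} x(0): 1·(-3) + 1·(-3) = -6; 3·(-3) + 2·(-3) = -15; so z(0) = [-6, -15]^T.
x_2(t) = Σ_i (v_i)_2 · z_i(0) · e^{λ_i t} (row 2 of V times the modal terms).
x_2(0.5) = 3·(-6)·e^{-4·0.5} + (-1)·(-15)·e^{-1·0.5} = (-18)·0.135335 + 15·0.606531 = 6.6619.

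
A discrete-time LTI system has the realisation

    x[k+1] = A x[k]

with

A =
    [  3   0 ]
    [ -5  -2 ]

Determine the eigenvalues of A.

-2, 3

det(zI - A) = z^2 - (tr A)z + det A, with tr A = 3 + (-2) = 1 and det A = 3·(-2) - 0·(-5) = -6 - 0 = -6.
So p(z) = det(zI - A) = z^2 - z - 6.
Factor z^2 - z - 6: two numbers with sum 1 and product -6 are 3 and -2, so z^2 - z - 6 = (z - 3)(z + 2).
Hence p(z) = (z - 3) (z + 2), with roots -2, 3.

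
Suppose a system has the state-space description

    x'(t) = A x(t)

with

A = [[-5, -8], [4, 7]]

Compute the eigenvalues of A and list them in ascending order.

-1, 3

det(sI - A) = s^2 - (tr A)s + det A, with tr A = (-5) + 7 = 2 and det A = (-5)·7 - (-8)·4 = -35 - (-32) = -3.
So p(s) = det(sI - A) = s^2 - 2s - 3.
Factor s^2 - 2s - 3: two numbers with sum 2 and product -3 are 3 and -1, so s^2 - 2s - 3 = (s - 3)(s + 1).
Hence p(s) = (s - 3) (s + 1), with roots -1, 3.
At least one eigenvalue has non-negative real part, so the system is not asymptotically stable.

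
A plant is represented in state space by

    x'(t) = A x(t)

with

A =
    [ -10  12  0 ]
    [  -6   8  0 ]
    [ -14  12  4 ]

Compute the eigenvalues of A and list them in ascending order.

det(sI - A) = s^3 - (tr A)s^2 + (M11 + M22 + M33)s - det A, where Mii is the 2×2 principal minor of A obtained by deleting row i and column i.
tr A = (-10) + 8 + 4 = 2; M11 = 8·4 - 0·12 = 32 - 0 = 32; M22 = (-10)·4 - 0·(-14) = -40 - 0 = -40; M33 = (-10)·8 - 12·(-6) = -80 - (-72) = -8; sum of minors = -16.
det A = (-10)·(8·4 - 0·12) - 12·((-6)·4 - 0·(-14)) + 0·((-6)·12 - 8·(-14)) = (-10)·32 - 12·(-24) + 0·40 = -32.
So p(s) = det(sI - A) = s^3 - 2s^2 - 16s + 32.
Rational-root test: any integer root divides 32. Testing small divisors, s = 2 works: p(2) = 8 + (-8) + (-32) + 32 = 0, so (s - 2) is a factor.
Dividing, p(s) = (s - 2)(s^2 - 16).
Factor s^2 - 16: two numbers with sum 0 and product -16 are 4 and -4, so s^2 - 16 = (s - 4)(s + 4).
Hence p(s) = (s - 4) (s - 2) (s + 4), with roots -4, 2, 4.
At least one eigenvalue has non-negative real part, so the system is not asymptotically stable.

-4, 2, 4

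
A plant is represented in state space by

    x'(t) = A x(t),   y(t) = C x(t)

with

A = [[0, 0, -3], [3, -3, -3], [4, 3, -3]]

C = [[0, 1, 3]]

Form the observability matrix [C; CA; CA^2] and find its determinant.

-1125

CA = [[15, 6, -12]]
CA^2 = [[-30, -54, -27]]
Observability matrix O = [C; CA; CA^2] = [[0, 1, 3], [15, 6, -12], [-30, -54, -27]]
Expanding along the first row, det(O) = 0·(6·(-27) - (-12)·(-54)) - 1·(15·(-27) - (-12)·(-30)) + 3·(15·(-54) - 6·(-30)) = 0·(-810) - 1·(-765) + 3·(-630) = -1125
Since det(O) ≠ 0, rank(O) = 3 and the system is completely observable.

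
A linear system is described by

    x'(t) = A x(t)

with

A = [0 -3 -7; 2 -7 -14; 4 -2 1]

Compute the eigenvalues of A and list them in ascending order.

det(sI - A) = s^3 - (tr A)s^2 + (M11 + M22 + M33)s - det A, where Mii is the 2×2 principal minor of A obtained by deleting row i and column i.
tr A = 0 + (-7) + 1 = -6; M11 = (-7)·1 - (-14)·(-2) = -7 - 28 = -35; M22 = 0·1 - (-7)·4 = 0 - (-28) = 28; M33 = 0·(-7) - (-3)·2 = 0 - (-6) = 6; sum of minors = -1.
det A = 0·((-7)·1 - (-14)·(-2)) - (-3)·(2·1 - (-14)·4) + (-7)·(2·(-2) - (-7)·4) = 0·(-35) - (-3)·58 + (-7)·24 = 6.
So p(s) = det(sI - A) = s^3 + 6s^2 - s - 6.
Rational-root test: any integer root divides -6. Testing small divisors, s = -1 works: p(-1) = -1 + 6 + 1 + (-6) = 0, so (s + 1) is a factor.
Dividing, p(s) = (s + 1)(s^2 + 5s - 6).
Factor s^2 + 5s - 6: two numbers with sum -5 and product -6 are 1 and -6, so s^2 + 5s - 6 = (s - 1)(s + 6).
Hence p(s) = (s - 1) (s + 1) (s + 6), with roots -6, -1, 1.
At least one eigenvalue has non-negative real part, so the system is not asymptotically stable.

-6, -1, 1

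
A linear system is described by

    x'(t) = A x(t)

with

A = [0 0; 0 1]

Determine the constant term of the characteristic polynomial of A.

0

For a 2×2 matrix, det(sI - A) = s^2 - (tr A)s + det A.
tr A = 1, det A = 0.
So p(s) = s^2 - s.
The constant term is 0.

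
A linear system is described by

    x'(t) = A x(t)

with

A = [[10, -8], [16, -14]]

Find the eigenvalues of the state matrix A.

det(sI - A) = s^2 - (tr A)s + det A, with tr A = 10 + (-14) = -4 and det A = 10·(-14) - (-8)·16 = -140 - (-128) = -12.
So p(s) = det(sI - A) = s^2 + 4s - 12.
Factor s^2 + 4s - 12: two numbers with sum -4 and product -12 are 2 and -6, so s^2 + 4s - 12 = (s - 2)(s + 6).
Hence p(s) = (s - 2) (s + 6), with roots -6, 2.
At least one eigenvalue has non-negative real part, so the system is not asymptotically stable.

-6, 2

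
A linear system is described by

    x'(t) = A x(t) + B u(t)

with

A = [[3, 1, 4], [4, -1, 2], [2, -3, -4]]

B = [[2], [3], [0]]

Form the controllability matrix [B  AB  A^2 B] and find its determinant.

AB = [[9], [5], [-5]]
A^2B = [[12], [21], [23]]
Controllability matrix C = [B  AB  A^2B] = [[2, 9, 12], [3, 5, 21], [0, -5, 23]]
Expanding along the first row, det(C) = 2·(5·23 - 21·(-5)) - 9·(3·23 - 21·0) + 12·(3·(-5) - 5·0) = 2·220 - 9·69 + 12·(-15) = -361
Since det(C) ≠ 0, rank(C) = 3 and the system is completely controllable.

-361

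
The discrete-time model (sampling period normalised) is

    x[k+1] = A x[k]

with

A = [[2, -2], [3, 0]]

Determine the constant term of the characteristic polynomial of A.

6

For a 2×2 matrix, det(zI - A) = z^2 - (tr A)z + det A.
tr A = 2, det A = 6.
So p(z) = z^2 - 2z + 6.
The constant term is 6.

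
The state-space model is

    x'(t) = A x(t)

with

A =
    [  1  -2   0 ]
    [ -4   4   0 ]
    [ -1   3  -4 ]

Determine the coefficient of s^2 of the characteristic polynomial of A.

Expand det(sI - A) for the 3×3 matrix.
p(s) = s^3 - s^2 - 24s - 16.
(Check: constant term = det(-A) = (-1)^3 det A = -16; coefficient of s^2 = -tr A = -1.)
The coefficient of s^2 is -1.

-1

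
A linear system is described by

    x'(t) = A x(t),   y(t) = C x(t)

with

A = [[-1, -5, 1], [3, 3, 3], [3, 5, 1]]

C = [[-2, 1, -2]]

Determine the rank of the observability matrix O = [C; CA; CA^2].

2

CA = [[-1, 3, -1]]
CA^2 = [[7, 9, 7]]
Observability matrix O = [C; CA; CA^2] = [[-2, 1, -2], [-1, 3, -1], [7, 9, 7]]
The columns c1, c2, c3 of O are linearly dependent: -c1 + c3 = 0 (check each entry), so rank(O) ≤ 2.
The 2×2 minor from rows 1, 2, columns 1, 2 is (-2)·3 - 1·(-1) = -6 - (-1) = -5 ≠ 0, so rank(O) = 2.
rank(O) = 2 < n = 3, so the pair (A, C) is not completely observable.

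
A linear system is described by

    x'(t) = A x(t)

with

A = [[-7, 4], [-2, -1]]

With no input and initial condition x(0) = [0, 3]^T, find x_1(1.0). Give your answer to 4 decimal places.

det(sI - A) = s^2 - (tr A)s + det A, with tr A = (-7) + (-1) = -8 and det A = (-7)·(-1) - 4·(-2) = 7 - (-8) = 15.
So p(s) = det(sI - A) = s^2 + 8s + 15.
Factor s^2 + 8s + 15: two numbers with sum -8 and product 15 are -3 and -5, so s^2 + 8s + 15 = (s + 3)(s + 5).
Hence p(s) = (s + 3) (s + 5), with roots -5, -3.
The eigenvalues -5, -3 are distinct and real, so A is diagonalisable and x(t) = e^{At} x(0) = V diag(e^{λ_i t}) V^{-1} x(0), where the columns of V are the eigenvectors.
λ = -5: A - (-5)I = [[-2, 4], [-2, 4]]. Row 1 gives (-2)·v1 + 4·v2 = 0, so take v_1 = [2, 1]^T.
λ = -3: A - (-3)I = [[-4, 4], [-2, 2]]. Row 1 gives (-4)·v1 + 4·v2 = 0, so take v_2 = [-1, -1]^T.
V = [v_1 v_2] = [[2, -1], [1, -1]] has det V = -1, so V^{-1} = adj(V)/det V = [[1, -1], [1, -2]].
Modal coordinates z(0) = V^{-1} x(0): 1·0 + (-1)·3 = -3; 1·0 + (-2)·3 = -6; so z(0) = [-3, -6]^T.
x_1(t) = Σ_i (v_i)_1 · z_i(0) · e^{λ_i t} (row 1 of V times the modal terms).
x_1(1.0) = 2·(-3)·e^{-5·1.0} + (-1)·(-6)·e^{-3·1.0} = (-6)·0.006738 + 6·0.049787 = 0.2583.

0.2583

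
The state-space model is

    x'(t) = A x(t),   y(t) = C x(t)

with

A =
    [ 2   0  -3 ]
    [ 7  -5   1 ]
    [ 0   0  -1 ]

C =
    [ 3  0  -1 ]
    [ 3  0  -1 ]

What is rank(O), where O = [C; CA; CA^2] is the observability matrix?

CA = [[6, 0, -8], [6, 0, -8]]
CA^2 = [[12, 0, -10], [12, 0, -10]]
Observability matrix O = [C; CA; CA^2] = [[3, 0, -1], [3, 0, -1], [6, 0, -8], [6, 0, -8], [12, 0, -10], [12, 0, -10]]
Column 2 of O is identically zero, so rank(O) ≤ 2.
The 2×2 minor from rows 1, 3, columns 1, 3 is 3·(-8) - (-1)·6 = -24 - (-6) = -18 ≠ 0, so rank(O) = 2.
rank(O) = 2 < n = 3, so the pair (A, C) is not completely observable.

2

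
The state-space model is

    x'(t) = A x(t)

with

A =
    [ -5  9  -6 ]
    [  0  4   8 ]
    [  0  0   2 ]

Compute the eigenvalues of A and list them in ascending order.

det(sI - A) = s^3 - (tr A)s^2 + (M11 + M22 + M33)s - det A, where Mii is the 2×2 principal minor of A obtained by deleting row i and column i.
tr A = (-5) + 4 + 2 = 1; M11 = 4·2 - 8·0 = 8 - 0 = 8; M22 = (-5)·2 - (-6)·0 = -10 - 0 = -10; M33 = (-5)·4 - 9·0 = -20 - 0 = -20; sum of minors = -22.
det A = (-5)·(4·2 - 8·0) - 9·(0·2 - 8·0) + (-6)·(0·0 - 4·0) = (-5)·8 - 9·0 + (-6)·0 = -40.
So p(s) = det(sI - A) = s^3 - s^2 - 22s + 40.
Rational-root test: any integer root divides 40. Testing small divisors, s = 2 works: p(2) = 8 + (-4) + (-44) + 40 = 0, so (s - 2) is a factor.
Dividing, p(s) = (s - 2)(s^2 + s - 20).
Factor s^2 + s - 20: two numbers with sum -1 and product -20 are 4 and -5, so s^2 + s - 20 = (s - 4)(s + 5).
Hence p(s) = (s - 4) (s - 2) (s + 5), with roots -5, 2, 4.
At least one eigenvalue has non-negative real part, so the system is not asymptotically stable.

-5, 2, 4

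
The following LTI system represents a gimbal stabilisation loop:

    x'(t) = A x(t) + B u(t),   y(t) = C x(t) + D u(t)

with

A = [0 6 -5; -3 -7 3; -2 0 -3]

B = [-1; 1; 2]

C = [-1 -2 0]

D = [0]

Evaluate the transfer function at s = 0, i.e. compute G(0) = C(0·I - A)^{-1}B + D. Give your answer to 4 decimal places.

-1.6500

G(0) = C(-A)^{-1}B + D = -C A^{-1} B + D.
det A = -20, so A^{-1} = (1/-20)·adj(A) = [[-21/20, -9/10, 17/20], [3/4, 1/2, -3/4], [7/10, 3/5, -9/10]]
A^{-1} B = [37/20, -7/4, -19/10]^T
C A^{-1} B = 33/20
G(0) = D - C A^{-1} B = 0 - (33/20) = -33/20 ≈ -1.6500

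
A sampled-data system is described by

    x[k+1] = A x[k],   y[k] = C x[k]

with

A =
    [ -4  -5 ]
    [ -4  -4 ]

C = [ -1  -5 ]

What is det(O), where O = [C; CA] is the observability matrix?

CA = [[24, 25]]
Observability matrix O = [C; CA] = [[-1, -5], [24, 25]]
det(O) = (-1)·25 - (-5)·24 = -25 - (-120) = 95
Since det(O) ≠ 0, rank(O) = 2 and the system is completely observable.

95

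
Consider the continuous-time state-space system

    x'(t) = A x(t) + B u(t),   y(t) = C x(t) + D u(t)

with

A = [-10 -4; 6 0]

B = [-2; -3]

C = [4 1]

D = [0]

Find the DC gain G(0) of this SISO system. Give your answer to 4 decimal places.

G(0) = C(-A)^{-1}B + D = -C A^{-1} B + D.
det A = 24, so A^{-1} = (1/24)·adj(A) = [[0, 1/6], [-1/4, -5/12]]
A^{-1} B = [-1/2, 7/4]^T
C A^{-1} B = -1/4
G(0) = D - C A^{-1} B = 0 - (-1/4) = 1/4 ≈ 0.2500

0.2500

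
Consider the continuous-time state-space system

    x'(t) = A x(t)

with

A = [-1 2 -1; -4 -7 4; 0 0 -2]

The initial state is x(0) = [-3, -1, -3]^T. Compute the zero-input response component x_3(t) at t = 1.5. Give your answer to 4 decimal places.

det(sI - A) = s^3 - (tr A)s^2 + (M11 + M22 + M33)s - det A, where Mii is the 2×2 principal minor of A obtained by deleting row i and column i.
tr A = (-1) + (-7) + (-2) = -10; M11 = (-7)·(-2) - 4·0 = 14 - 0 = 14; M22 = (-1)·(-2) - (-1)·0 = 2 - 0 = 2; M33 = (-1)·(-7) - 2·(-4) = 7 - (-8) = 15; sum of minors = 31.
det A = (-1)·((-7)·(-2) - 4·0) - 2·((-4)·(-2) - 4·0) + (-1)·((-4)·0 - (-7)·0) = (-1)·14 - 2·8 + (-1)·0 = -30.
So p(s) = det(sI - A) = s^3 + 10s^2 + 31s + 30.
Rational-root test: any integer root divides 30. Testing small divisors, s = -2 works: p(-2) = -8 + 40 + (-62) + 30 = 0, so (s + 2) is a factor.
Dividing, p(s) = (s + 2)(s^2 + 8s + 15).
Factor s^2 + 8s + 15: two numbers with sum -8 and product 15 are -3 and -5, so s^2 + 8s + 15 = (s + 3)(s + 5).
Hence p(s) = (s + 2) (s + 3) (s + 5), with roots -5, -3, -2.
The eigenvalues -5, -3, -2 are distinct and real, so A is diagonalisable and x(t) = e^{At} x(0) = V diag(e^{λ_i t}) V^{-1} x(0), where the columns of V are the eigenvectors.
λ = -5: A - (-5)I = [[4, 2, -1], [-4, -2, 4], [0, 0, 3]]. v must be orthogonal to every row; (row 1) × (row 2) = [6, -12, 0], so take v_1 = [-1, 2, 0]^T.
λ = -3: A - (-3)I = [[2, 2, -1], [-4, -4, 4], [0, 0, 1]]. v must be orthogonal to every row; (row 1) × (row 2) = [4, -4, 0], so take v_2 = [-1, 1, 0]^T.
λ = -2: A - (-2)I = [[1, 2, -1], [-4, -5, 4], [0, 0, 0]]. v must be orthogonal to every row; (row 1) × (row 2) = [3, 0, 3], so take v_3 = [1, 0, 1]^T.
V = [v_1 v_2 v_3] = [[-1, -1, 1], [2, 1, 0], [0, 0, 1]] has det V = 1, so V^{-1} = adj(V)/det V = [[1, 1, -1], [-2, -1, 2], [0, 0, 1]].
Modal coordinates z(0) = V^{-1} x(0): 1·(-3) + 1·(-1) + (-1)·(-3) = -1; (-2)·(-3) + (-1)·(-1) + 2·(-3) = 1; 0·(-3) + 0·(-1) + 1·(-3) = -3; so z(0) = [-1, 1, -3]^T.
x_3(t) = Σ_i (v_i)_3 · z_i(0) · e^{λ_i t} (row 3 of V times the modal terms).
x_3(1.5) = 0·(-1)·e^{-5·1.5} + 0·1·e^{-3·1.5} + 1·(-3)·e^{-2·1.5} = 0·0.000553 + 0·0.011109 + (-3)·0.049787 = -0.1494.

-0.1494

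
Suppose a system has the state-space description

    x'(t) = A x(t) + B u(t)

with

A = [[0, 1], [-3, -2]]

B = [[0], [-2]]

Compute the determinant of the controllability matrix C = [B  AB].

-4

AB = [[-2], [4]]
Controllability matrix C = [B  AB] = [[0, -2], [-2, 4]]
det(C) = 0·4 - (-2)·(-2) = 0 - 4 = -4
Since det(C) ≠ 0, rank(C) = 2 and the system is completely controllable.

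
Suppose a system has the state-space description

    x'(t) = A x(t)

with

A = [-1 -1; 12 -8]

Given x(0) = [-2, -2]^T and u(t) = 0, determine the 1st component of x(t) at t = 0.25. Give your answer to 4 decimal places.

-1.0613

det(sI - A) = s^2 - (tr A)s + det A, with tr A = (-1) + (-8) = -9 and det A = (-1)·(-8) - (-1)·12 = 8 - (-12) = 20.
So p(s) = det(sI - A) = s^2 + 9s + 20.
Factor s^2 + 9s + 20: two numbers with sum -9 and product 20 are -4 and -5, so s^2 + 9s + 20 = (s + 4)(s + 5).
Hence p(s) = (s + 4) (s + 5), with roots -5, -4.
The eigenvalues -5, -4 are distinct and real, so A is diagonalisable and x(t) = e^{At} x(0) = V diag(e^{λ_i t}) V^{-1} x(0), where the columns of V are the eigenvectors.
λ = -5: A - (-5)I = [[4, -1], [12, -3]]. Row 1 gives 4·v1 + (-1)·v2 = 0, so take v_1 = [-1, -4]^T.
λ = -4: A - (-4)I = [[3, -1], [12, -4]]. Row 1 gives 3·v1 + (-1)·v2 = 0, so take v_2 = [1, 3]^T.
V = [v_1 v_2] = [[-1, 1], [-4, 3]] has det V = 1, so V^{-1} = adj(V)/det V = [[3, -1], [4, -1]].
Modal coordinates z(0) = V^{-1} x(0): 3·(-2) + (-1)·(-2) = -4; 4·(-2) + (-1)·(-2) = -6; so z(0) = [-4, -6]^T.
x_1(t) = Σ_i (v_i)_1 · z_i(0) · e^{λ_i t} (row 1 of V times the modal terms).
x_1(0.25) = (-1)·(-4)·e^{-5·0.25} + 1·(-6)·e^{-4·0.25} = 4·0.286505 + (-6)·0.367879 = -1.0613.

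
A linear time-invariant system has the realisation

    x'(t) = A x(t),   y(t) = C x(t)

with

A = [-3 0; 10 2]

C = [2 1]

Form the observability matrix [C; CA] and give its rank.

1

CA = [[4, 2]]
Observability matrix O = [C; CA] = [[2, 1], [4, 2]]
Every row of O is a scalar multiple of row 1 = [2, 1] (multipliers 1, 2), so the rows span a one-dimensional space.
O ≠ 0, hence rank(O) = 1.
rank(O) = 1 < n = 2, so the pair (A, C) is not completely observable.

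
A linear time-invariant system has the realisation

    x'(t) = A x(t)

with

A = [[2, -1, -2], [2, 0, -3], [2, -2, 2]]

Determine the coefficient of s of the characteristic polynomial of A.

4

Expand det(sI - A) for the 3×3 matrix.
p(s) = s^3 - 4s^2 + 4s - 6.
(Check: constant term = det(-A) = (-1)^3 det A = -6; coefficient of s^2 = -tr A = -4.)
The coefficient of s is 4.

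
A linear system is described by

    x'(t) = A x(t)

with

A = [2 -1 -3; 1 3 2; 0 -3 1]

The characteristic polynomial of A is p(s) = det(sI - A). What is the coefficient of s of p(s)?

18

Expand det(sI - A) for the 3×3 matrix.
p(s) = s^3 - 6s^2 + 18s - 28.
(Check: constant term = det(-A) = (-1)^3 det A = -28; coefficient of s^2 = -tr A = -6.)
The coefficient of s is 18.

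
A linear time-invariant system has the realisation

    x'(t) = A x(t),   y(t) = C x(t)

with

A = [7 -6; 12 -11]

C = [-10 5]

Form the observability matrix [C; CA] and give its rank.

1

CA = [[-10, 5]]
Observability matrix O = [C; CA] = [[-10, 5], [-10, 5]]
Every row of O is a scalar multiple of row 1 = [-10, 5] (multipliers 1, 1), so the rows span a one-dimensional space.
O ≠ 0, hence rank(O) = 1.
rank(O) = 1 < n = 2, so the pair (A, C) is not completely observable.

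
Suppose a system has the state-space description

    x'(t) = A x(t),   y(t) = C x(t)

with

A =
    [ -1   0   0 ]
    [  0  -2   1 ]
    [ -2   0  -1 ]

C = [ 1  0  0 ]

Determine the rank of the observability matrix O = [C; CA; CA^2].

CA = [[-1, 0, 0]]
CA^2 = [[1, 0, 0]]
Observability matrix O = [C; CA; CA^2] = [[1, 0, 0], [-1, 0, 0], [1, 0, 0]]
Every row of O is a scalar multiple of row 1 = [1, 0, 0] (multipliers 1, -1, 1), so the rows span a one-dimensional space.
O ≠ 0, hence rank(O) = 1.
rank(O) = 1 < n = 3, so the pair (A, C) is not completely observable.

1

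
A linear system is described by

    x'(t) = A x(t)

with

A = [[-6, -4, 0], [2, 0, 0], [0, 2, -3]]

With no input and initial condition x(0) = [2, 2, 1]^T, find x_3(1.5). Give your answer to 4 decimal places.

det(sI - A) = s^3 - (tr A)s^2 + (M11 + M22 + M33)s - det A, where Mii is the 2×2 principal minor of A obtained by deleting row i and column i.
tr A = (-6) + 0 + (-3) = -9; M11 = 0·(-3) - 0·2 = 0 - 0 = 0; M22 = (-6)·(-3) - 0·0 = 18 - 0 = 18; M33 = (-6)·0 - (-4)·2 = 0 - (-8) = 8; sum of minors = 26.
det A = (-6)·(0·(-3) - 0·2) - (-4)·(2·(-3) - 0·0) + 0·(2·2 - 0·0) = (-6)·0 - (-4)·(-6) + 0·4 = -24.
So p(s) = det(sI - A) = s^3 + 9s^2 + 26s + 24.
Rational-root test: any integer root divides 24. Testing small divisors, s = -2 works: p(-2) = -8 + 36 + (-52) + 24 = 0, so (s + 2) is a factor.
Dividing, p(s) = (s + 2)(s^2 + 7s + 12).
Factor s^2 + 7s + 12: two numbers with sum -7 and product 12 are -3 and -4, so s^2 + 7s + 12 = (s + 3)(s + 4).
Hence p(s) = (s + 2) (s + 3) (s + 4), with roots -4, -3, -2.
The eigenvalues -4, -3, -2 are distinct and real, so A is diagonalisable and x(t) = e^{At} x(0) = V diag(e^{λ_i t}) V^{-1} x(0), where the columns of V are the eigenvectors.
λ = -4: A - (-4)I = [[-2, -4, 0], [2, 4, 0], [0, 2, 1]]. v must be orthogonal to every row; (row 1) × (row 3) = [-4, 2, -4], so take v_1 = [2, -1, 2]^T.
λ = -3: A - (-3)I = [[-3, -4, 0], [2, 3, 0], [0, 2, 0]]. v must be orthogonal to every row; (row 1) × (row 2) = [0, 0, -1], so take v_2 = [0, 0, -1]^T.
λ = -2: A - (-2)I = [[-4, -4, 0], [2, 2, 0], [0, 2, -1]]. v must be orthogonal to every row; (row 1) × (row 3) = [4, -4, -8], so take v_3 = [1, -1, -2]^T.
V = [v_1 v_2 v_3] = [[2, 0, 1], [-1, 0, -1], [2, -1, -2]] has det V = -1, so V^{-1} = adj(V)/det V = [[1, 1, 0], [4, 6, -1], [-1, -2, 0]].
Modal coordinates z(0) = V^{-1} x(0): 1·2 + 1·2 + 0·1 = 4; 4·2 + 6·2 + (-1)·1 = 19; (-1)·2 + (-2)·2 + 0·1 = -6; so z(0) = [4, 19, -6]^T.
x_3(t) = Σ_i (v_i)_3 · z_i(0) · e^{λ_i t} (row 3 of V times the modal terms).
x_3(1.5) = 2·4·e^{-4·1.5} + (-1)·19·e^{-3·1.5} + (-2)·(-6)·e^{-2·1.5} = 8·0.002479 + (-19)·0.011109 + 12·0.049787 = 0.4062.

0.4062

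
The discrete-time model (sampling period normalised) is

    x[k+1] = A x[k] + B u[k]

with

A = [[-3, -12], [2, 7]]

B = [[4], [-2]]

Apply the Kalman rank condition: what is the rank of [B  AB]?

AB = [[12], [-6]]
Controllability matrix C = [B  AB] = [[4, 12], [-2, -6]]
Every column of C is a scalar multiple of column 1 = [4, -2] (multipliers 1, 3), so the columns span a one-dimensional space.
C ≠ 0, hence rank(C) = 1.
rank(C) = 1 < n = 2, so the pair (A, B) is not completely controllable.

1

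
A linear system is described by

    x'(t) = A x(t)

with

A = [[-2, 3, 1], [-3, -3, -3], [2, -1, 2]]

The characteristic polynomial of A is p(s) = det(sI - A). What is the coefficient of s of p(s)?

0

Expand det(sI - A) for the 3×3 matrix.
p(s) = s^3 + 3s^2 - 27.
(Check: constant term = det(-A) = (-1)^3 det A = -27; coefficient of s^2 = -tr A = 3.)
The coefficient of s is 0.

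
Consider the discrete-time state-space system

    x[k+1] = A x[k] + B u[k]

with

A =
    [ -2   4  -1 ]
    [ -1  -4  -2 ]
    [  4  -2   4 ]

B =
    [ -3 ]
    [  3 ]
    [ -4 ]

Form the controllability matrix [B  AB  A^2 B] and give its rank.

3

AB = [[22], [-1], [-34]]
A^2B = [[-14], [50], [-46]]
Controllability matrix C = [B  AB  A^2B] = [[-3, 22, -14], [3, -1, 50], [-4, -34, -46]]
det(C) = (-3)·((-1)·(-46) - 50·(-34)) - 22·(3·(-46) - 50·(-4)) + (-14)·(3·(-34) - (-1)·(-4)) = (-3)·1746 - 22·62 + (-14)·(-106) = -5118 ≠ 0, so rank(C) = 3.
rank(C) = 3 = n, so the pair (A, B) is completely controllable.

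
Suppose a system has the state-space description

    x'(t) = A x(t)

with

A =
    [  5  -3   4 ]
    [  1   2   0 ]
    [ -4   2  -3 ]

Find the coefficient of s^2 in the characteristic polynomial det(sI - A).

Expand det(sI - A) for the 3×3 matrix.
p(s) = s^3 - 4s^2 + 8s - 1.
(Check: constant term = det(-A) = (-1)^3 det A = -1; coefficient of s^2 = -tr A = -4.)
The coefficient of s^2 is -4.

-4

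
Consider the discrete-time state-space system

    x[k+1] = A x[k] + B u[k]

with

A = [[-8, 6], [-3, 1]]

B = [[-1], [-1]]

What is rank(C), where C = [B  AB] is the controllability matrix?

1

AB = [[2], [2]]
Controllability matrix C = [B  AB] = [[-1, 2], [-1, 2]]
Every column of C is a scalar multiple of column 1 = [-1, -1] (multipliers 1, -2), so the columns span a one-dimensional space.
C ≠ 0, hence rank(C) = 1.
rank(C) = 1 < n = 2, so the pair (A, B) is not completely controllable.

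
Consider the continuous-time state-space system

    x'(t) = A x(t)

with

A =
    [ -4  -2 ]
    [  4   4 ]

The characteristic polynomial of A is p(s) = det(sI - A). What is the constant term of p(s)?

For a 2×2 matrix, det(sI - A) = s^2 - (tr A)s + det A.
tr A = 0, det A = -8.
So p(s) = s^2 - 8.
The constant term is -8.

-8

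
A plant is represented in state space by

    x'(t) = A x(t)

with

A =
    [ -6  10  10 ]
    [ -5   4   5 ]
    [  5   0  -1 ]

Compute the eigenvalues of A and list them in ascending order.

-6, -1, 4

det(sI - A) = s^3 - (tr A)s^2 + (M11 + M22 + M33)s - det A, where Mii is the 2×2 principal minor of A obtained by deleting row i and column i.
tr A = (-6) + 4 + (-1) = -3; M11 = 4·(-1) - 5·0 = -4 - 0 = -4; M22 = (-6)·(-1) - 10·5 = 6 - 50 = -44; M33 = (-6)·4 - 10·(-5) = -24 - (-50) = 26; sum of minors = -22.
det A = (-6)·(4·(-1) - 5·0) - 10·((-5)·(-1) - 5·5) + 10·((-5)·0 - 4·5) = (-6)·(-4) - 10·(-20) + 10·(-20) = 24.
So p(s) = det(sI - A) = s^3 + 3s^2 - 22s - 24.
Rational-root test: any integer root divides -24. Testing small divisors, s = -1 works: p(-1) = -1 + 3 + 22 + (-24) = 0, so (s + 1) is a factor.
Dividing, p(s) = (s + 1)(s^2 + 2s - 24).
Factor s^2 + 2s - 24: two numbers with sum -2 and product -24 are 4 and -6, so s^2 + 2s - 24 = (s - 4)(s + 6).
Hence p(s) = (s - 4) (s + 1) (s + 6), with roots -6, -1, 4.
At least one eigenvalue has non-negative real part, so the system is not asymptotically stable.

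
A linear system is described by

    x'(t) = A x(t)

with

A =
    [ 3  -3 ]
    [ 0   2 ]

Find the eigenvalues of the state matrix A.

2, 3

det(sI - A) = s^2 - (tr A)s + det A, with tr A = 3 + 2 = 5 and det A = 3·2 - (-3)·0 = 6 - 0 = 6.
So p(s) = det(sI - A) = s^2 - 5s + 6.
Factor s^2 - 5s + 6: two numbers with sum 5 and product 6 are 3 and 2, so s^2 - 5s + 6 = (s - 3)(s - 2).
Hence p(s) = (s - 3) (s - 2), with roots 2, 3.
At least one eigenvalue has non-negative real part, so the system is not asymptotically stable.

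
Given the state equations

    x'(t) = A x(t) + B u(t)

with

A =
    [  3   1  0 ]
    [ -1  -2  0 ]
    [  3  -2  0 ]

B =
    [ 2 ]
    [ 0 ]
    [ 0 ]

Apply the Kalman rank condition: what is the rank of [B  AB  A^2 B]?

3

AB = [[6], [-2], [6]]
A^2B = [[16], [-2], [22]]
Controllability matrix C = [B  AB  A^2B] = [[2, 6, 16], [0, -2, -2], [0, 6, 22]]
det(C) = 2·((-2)·22 - (-2)·6) - 6·(0·22 - (-2)·0) + 16·(0·6 - (-2)·0) = 2·(-32) - 6·0 + 16·0 = -64 ≠ 0, so rank(C) = 3.
rank(C) = 3 = n, so the pair (A, B) is completely controllable.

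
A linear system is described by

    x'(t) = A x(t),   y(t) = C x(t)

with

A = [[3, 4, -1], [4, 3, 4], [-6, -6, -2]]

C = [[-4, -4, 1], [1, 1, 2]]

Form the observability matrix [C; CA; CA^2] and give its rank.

CA = [[-34, -34, -14], [-5, -5, -1]]
CA^2 = [[-154, -154, -74], [-29, -29, -13]]
Observability matrix O = [C; CA; CA^2] = [[-4, -4, 1], [1, 1, 2], [-34, -34, -14], [-5, -5, -1], [-154, -154, -74], [-29, -29, -13]]
The columns c1, c2, c3 of O are linearly dependent: -c1 + c2 = 0 (check each entry), so rank(O) ≤ 2.
The 2×2 minor from rows 1, 2, columns 1, 3 is (-4)·2 - 1·1 = -8 - 1 = -9 ≠ 0, so rank(O) = 2.
rank(O) = 2 < n = 3, so the pair (A, C) is not completely observable.

2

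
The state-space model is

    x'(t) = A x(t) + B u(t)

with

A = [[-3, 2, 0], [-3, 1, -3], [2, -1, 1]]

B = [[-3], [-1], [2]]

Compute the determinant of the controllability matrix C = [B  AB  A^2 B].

AB = [[7], [2], [-3]]
A^2B = [[-17], [-10], [9]]
Controllability matrix C = [B  AB  A^2B] = [[-3, 7, -17], [-1, 2, -10], [2, -3, 9]]
Expanding along the first row, det(C) = (-3)·(2·9 - (-10)·(-3)) - 7·((-1)·9 - (-10)·2) + (-17)·((-1)·(-3) - 2·2) = (-3)·(-12) - 7·11 + (-17)·(-1) = -24
Since det(C) ≠ 0, rank(C) = 3 and the system is completely controllable.

-24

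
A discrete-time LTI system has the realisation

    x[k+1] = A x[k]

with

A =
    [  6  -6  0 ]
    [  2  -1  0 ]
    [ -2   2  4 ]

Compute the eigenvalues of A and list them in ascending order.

det(zI - A) = z^3 - (tr A)z^2 + (M11 + M22 + M33)z - det A, where Mii is the 2×2 principal minor of A obtained by deleting row i and column i.
tr A = 6 + (-1) + 4 = 9; M11 = (-1)·4 - 0·2 = -4 - 0 = -4; M22 = 6·4 - 0·(-2) = 24 - 0 = 24; M33 = 6·(-1) - (-6)·2 = -6 - (-12) = 6; sum of minors = 26.
det A = 6·((-1)·4 - 0·2) - (-6)·(2·4 - 0·(-2)) + 0·(2·2 - (-1)·(-2)) = 6·(-4) - (-6)·8 + 0·2 = 24.
So p(z) = det(zI - A) = z^3 - 9z^2 + 26z - 24.
Rational-root test: any integer root divides -24. Testing small divisors, z = 2 works: p(2) = 8 + (-36) + 52 + (-24) = 0, so (z - 2) is a factor.
Dividing, p(z) = (z - 2)(z^2 - 7z + 12).
Factor z^2 - 7z + 12: two numbers with sum 7 and product 12 are 4 and 3, so z^2 - 7z + 12 = (z - 4)(z - 3).
Hence p(z) = (z - 4) (z - 3) (z - 2), with roots 2, 3, 4.

2, 3, 4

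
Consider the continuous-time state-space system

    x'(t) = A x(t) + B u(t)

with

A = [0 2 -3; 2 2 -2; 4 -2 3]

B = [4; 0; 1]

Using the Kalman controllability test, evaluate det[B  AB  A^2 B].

AB = [[-3], [6], [19]]
A^2B = [[-45], [-32], [33]]
Controllability matrix C = [B  AB  A^2B] = [[4, -3, -45], [0, 6, -32], [1, 19, 33]]
Expanding along the first row, det(C) = 4·(6·33 - (-32)·19) - (-3)·(0·33 - (-32)·1) + (-45)·(0·19 - 6·1) = 4·806 - (-3)·32 + (-45)·(-6) = 3590
Since det(C) ≠ 0, rank(C) = 3 and the system is completely controllable.

3590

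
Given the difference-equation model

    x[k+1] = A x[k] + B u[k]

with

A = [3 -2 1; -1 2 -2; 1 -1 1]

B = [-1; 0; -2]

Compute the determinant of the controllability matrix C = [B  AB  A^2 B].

AB = [[-5], [5], [-3]]
A^2B = [[-28], [21], [-13]]
Controllability matrix C = [B  AB  A^2B] = [[-1, -5, -28], [0, 5, 21], [-2, -3, -13]]
Expanding along the first row, det(C) = (-1)·(5·(-13) - 21·(-3)) - (-5)·(0·(-13) - 21·(-2)) + (-28)·(0·(-3) - 5·(-2)) = (-1)·(-2) - (-5)·42 + (-28)·10 = -68
Since det(C) ≠ 0, rank(C) = 3 and the system is completely controllable.

-68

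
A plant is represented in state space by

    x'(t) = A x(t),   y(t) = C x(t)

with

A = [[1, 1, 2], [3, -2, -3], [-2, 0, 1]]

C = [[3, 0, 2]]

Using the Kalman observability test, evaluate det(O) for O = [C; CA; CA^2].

203

CA = [[-1, 3, 8]]
CA^2 = [[-8, -7, -3]]
Observability matrix O = [C; CA; CA^2] = [[3, 0, 2], [-1, 3, 8], [-8, -7, -3]]
Expanding along the first row, det(O) = 3·(3·(-3) - 8·(-7)) - 0·((-1)·(-3) - 8·(-8)) + 2·((-1)·(-7) - 3·(-8)) = 3·47 - 0·67 + 2·31 = 203
Since det(O) ≠ 0, rank(O) = 3 and the system is completely observable.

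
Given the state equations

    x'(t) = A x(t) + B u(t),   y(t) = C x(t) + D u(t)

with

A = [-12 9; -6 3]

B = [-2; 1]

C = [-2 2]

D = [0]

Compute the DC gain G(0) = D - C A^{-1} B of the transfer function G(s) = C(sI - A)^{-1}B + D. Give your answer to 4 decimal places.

1.0000

G(0) = C(-A)^{-1}B + D = -C A^{-1} B + D.
det A = 18, so A^{-1} = (1/18)·adj(A) = [[1/6, -1/2], [1/3, -2/3]]
A^{-1} B = [-5/6, -4/3]^T
C A^{-1} B = -1
G(0) = D - C A^{-1} B = 0 - (-1) = 1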